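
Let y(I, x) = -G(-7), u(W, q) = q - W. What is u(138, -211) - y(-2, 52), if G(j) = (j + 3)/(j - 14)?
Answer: -7325/21 ≈ -348.81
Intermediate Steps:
G(j) = (3 + j)/(-14 + j)
y(I, x) = -4/21 (y(I, x) = -(3 - 7)/(-14 - 7) = -(-4)/(-21) = -(-1)*(-4)/21 = -1*4/21 = -4/21)
u(138, -211) - y(-2, 52) = (-211 - 1*138) - 1*(-4/21) = (-211 - 138) + 4/21 = -349 + 4/21 = -7325/21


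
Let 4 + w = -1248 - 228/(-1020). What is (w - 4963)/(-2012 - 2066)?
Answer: 264128/173315 ≈ 1.5240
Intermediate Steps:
w = -106401/85 (w = -4 + (-1248 - 228/(-1020)) = -4 + (-1248 - 228*(-1/1020)) = -4 + (-1248 + 19/85) = -4 - 106061/85 = -106401/85 ≈ -1251.8)
(w - 4963)/(-2012 - 2066) = (-106401/85 - 4963)/(-2012 - 2066) = -528256/85/(-4078) = -528256/85*(-1/4078) = 264128/173315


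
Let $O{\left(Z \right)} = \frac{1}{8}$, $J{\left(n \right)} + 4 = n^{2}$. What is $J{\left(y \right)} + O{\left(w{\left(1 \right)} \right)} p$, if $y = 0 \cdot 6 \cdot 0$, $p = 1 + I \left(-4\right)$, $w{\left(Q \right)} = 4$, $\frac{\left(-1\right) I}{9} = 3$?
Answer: $\frac{77}{8} \approx 9.625$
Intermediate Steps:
$I = -27$ ($I = \left(-9\right) 3 = -27$)
$p = 109$ ($p = 1 - -108 = 1 + 108 = 109$)
$y = 0$ ($y = 0 \cdot 0 = 0$)
$J{\left(n \right)} = -4 + n^{2}$
$O{\left(Z \right)} = \frac{1}{8}$
$J{\left(y \right)} + O{\left(w{\left(1 \right)} \right)} p = \left(-4 + 0^{2}\right) + \frac{1}{8} \cdot 109 = \left(-4 + 0\right) + \frac{109}{8} = -4 + \frac{109}{8} = \frac{77}{8}$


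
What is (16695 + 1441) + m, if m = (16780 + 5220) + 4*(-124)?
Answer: 39640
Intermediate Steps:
m = 21504 (m = 22000 - 496 = 21504)
(16695 + 1441) + m = (16695 + 1441) + 21504 = 18136 + 21504 = 39640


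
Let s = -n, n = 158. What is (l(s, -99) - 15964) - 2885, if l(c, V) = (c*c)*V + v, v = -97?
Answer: -2490382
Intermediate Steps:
s = -158 (s = -1*158 = -158)
l(c, V) = -97 + V*c² (l(c, V) = (c*c)*V - 97 = c²*V - 97 = V*c² - 97 = -97 + V*c²)
(l(s, -99) - 15964) - 2885 = ((-97 - 99*(-158)²) - 15964) - 2885 = ((-97 - 99*24964) - 15964) - 2885 = ((-97 - 2471436) - 15964) - 2885 = (-2471533 - 15964) - 2885 = -2487497 - 2885 = -2490382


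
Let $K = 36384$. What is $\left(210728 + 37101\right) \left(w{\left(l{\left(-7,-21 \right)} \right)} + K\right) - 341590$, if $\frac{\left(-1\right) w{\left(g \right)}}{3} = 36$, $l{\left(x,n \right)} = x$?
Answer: $8989903214$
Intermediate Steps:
$w{\left(g \right)} = -108$ ($w{\left(g \right)} = \left(-3\right) 36 = -108$)
$\left(210728 + 37101\right) \left(w{\left(l{\left(-7,-21 \right)} \right)} + K\right) - 341590 = \left(210728 + 37101\right) \left(-108 + 36384\right) - 341590 = 247829 \cdot 36276 - 341590 = 8990244804 - 341590 = 8989903214$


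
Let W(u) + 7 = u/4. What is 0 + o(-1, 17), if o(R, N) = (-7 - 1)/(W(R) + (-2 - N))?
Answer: 32/105 ≈ 0.30476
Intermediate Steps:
W(u) = -7 + u/4
o(R, N) = -8/(-9 - N + R/4) (o(R, N) = (-7 - 1)/((-7 + R/4) + (-2 - N)) = -8/(-9 - N + R/4))
0 + o(-1, 17) = 0 + 32/(36 - 1*(-1) + 4*17) = 0 + 32/(36 + 1 + 68) = 0 + 32/105 = 32/105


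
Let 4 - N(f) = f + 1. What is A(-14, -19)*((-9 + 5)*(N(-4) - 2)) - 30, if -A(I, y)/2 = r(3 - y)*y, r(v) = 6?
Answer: -4590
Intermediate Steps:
N(f) = 3 - f (N(f) = 4 - (f + 1) = 4 - (1 + f) = 4 + (-1 - f) = 3 - f)
A(I, y) = -12*y
A(-14, -19)*((-9 + 5)*(N(-4) - 2)) - 30 = (-12*(-19))*((-9 + 5)*((3 - 1*(-4)) - 2)) - 30 = 228*(-4*((3 + 4) - 2)) - 30 = 228*(-4*(7 - 2)) - 30 = 228*(-4*5) - 30 = 228*(-20) - 30 = -4560 - 30 = -4590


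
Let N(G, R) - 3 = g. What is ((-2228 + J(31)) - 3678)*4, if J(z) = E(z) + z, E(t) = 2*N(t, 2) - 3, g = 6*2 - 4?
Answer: -23424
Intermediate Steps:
g = 8 (g = 12 - 4 = 8)
N(G, R) = 11 (N(G, R) = 3 + 8 = 11)
E(t) = 19 (E(t) = 2*11 - 3 = 22 - 3 = 19)
J(z) = 19 + z
((-2228 + J(31)) - 3678)*4 = ((-2228 + (19 + 31)) - 3678)*4 = ((-2228 + 50) - 3678)*4 = (-2178 - 3678)*4 = -5856*4 = -23424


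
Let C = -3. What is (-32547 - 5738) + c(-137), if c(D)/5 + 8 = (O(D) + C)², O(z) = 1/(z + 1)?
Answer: -708022795/18496 ≈ -38280.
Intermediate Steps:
O(z) = 1/(1 + z)
c(D) = -40 + 5*(-3 + 1/(1 + D))² (c(D) = -40 + 5*(1/(1 + D) - 3)² = -40 + 5*(-3 + 1/(1 + D))²)
(-32547 - 5738) + c(-137) = (-32547 - 5738) + 5*(-4 + (-137)² - 4*(-137))/(1 + (-137)² + 2*(-137)) = -38285 + 5*(-4 + 18769 + 548)/(1 + 18769 - 274) = -38285 + 5*19313/18496 = -38285 + 5*(1/18496)*19313 = -38285 + 96565/18496 = -708022795/18496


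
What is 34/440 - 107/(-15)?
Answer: 4759/660 ≈ 7.2106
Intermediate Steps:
34/440 - 107/(-15) = 34*(1/440) - 107*(-1/15) = 17/220 + 107/15 = 4759/660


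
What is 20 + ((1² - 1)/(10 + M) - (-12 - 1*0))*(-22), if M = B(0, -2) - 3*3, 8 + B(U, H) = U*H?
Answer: -244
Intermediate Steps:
B(U, H) = -8 + H*U (B(U, H) = -8 + U*H = -8 + H*U)
M = -17 (M = (-8 - 2*0) - 3*3 = (-8 + 0) - 9 = -8 - 9 = -17)
20 + ((1² - 1)/(10 + M) - (-12 - 1*0))*(-22) = 20 + ((1² - 1)/(10 - 17) - (-12 - 1*0))*(-22) = 20 + ((1 - 1)/(-7) - (-12 + 0))*(-22) = 20 + (0*(-⅐) - 1*(-12))*(-22) = 20 + (0 + 12)*(-22) = 20 + 12*(-22) = 20 - 264 = -244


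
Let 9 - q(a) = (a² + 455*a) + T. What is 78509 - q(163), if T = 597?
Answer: 179831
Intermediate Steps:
q(a) = -588 - a² - 455*a (q(a) = 9 - ((a² + 455*a) + 597) = 9 - (597 + a² + 455*a) = 9 + (-597 - a² - 455*a) = -588 - a² - 455*a)
78509 - q(163) = 78509 - (-588 - 1*163² - 455*163) = 78509 - (-588 - 1*26569 - 74165) = 78509 - (-588 - 26569 - 74165) = 78509 - 1*(-101322) = 78509 + 101322 = 179831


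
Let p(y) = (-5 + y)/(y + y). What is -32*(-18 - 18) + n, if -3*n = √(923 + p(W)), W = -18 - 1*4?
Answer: 1152 - √447029/66 ≈ 1141.9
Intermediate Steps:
W = -22 (W = -18 - 4 = -22)
p(y) = (-5 + y)/(2*y) (p(y) = (-5 + y)/((2*y)) = (-5 + y)*(1/(2*y)) = (-5 + y)/(2*y))
n = -√447029/66 (n = -√(923 + (½)*(-5 - 22)/(-22))/3 = -√(923 + (½)*(-1/22)*(-27))/3 = -√(923 + 27/44)/3 = -√447029/66 ≈ -10.130)
-32*(-18 - 18) + n = -32*(-18 - 18) - √447029/66 = -32*(-36) - √447029/66 = 1152 - √447029/66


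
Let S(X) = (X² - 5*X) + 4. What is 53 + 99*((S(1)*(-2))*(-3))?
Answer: 53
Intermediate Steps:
S(X) = 4 + X² - 5*X
53 + 99*((S(1)*(-2))*(-3)) = 53 + 99*(((4 + 1² - 5*1)*(-2))*(-3)) = 53 + 99*(((4 + 1 - 5)*(-2))*(-3)) = 53 + 99*((0*(-2))*(-3)) = 53 + 99*(0*(-3)) = 53 + 99*0 = 53 + 0 = 53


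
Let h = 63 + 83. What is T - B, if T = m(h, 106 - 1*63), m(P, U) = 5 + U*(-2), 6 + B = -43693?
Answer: 43618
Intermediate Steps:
B = -43699 (B = -6 - 43693 = -43699)
h = 146
m(P, U) = 5 - 2*U
T = -81 (T = 5 - 2*(106 - 1*63) = 5 - 2*(106 - 63) = 5 - 2*43 = 5 - 86 = -81)
T - B = -81 - 1*(-43699) = -81 + 43699 = 43618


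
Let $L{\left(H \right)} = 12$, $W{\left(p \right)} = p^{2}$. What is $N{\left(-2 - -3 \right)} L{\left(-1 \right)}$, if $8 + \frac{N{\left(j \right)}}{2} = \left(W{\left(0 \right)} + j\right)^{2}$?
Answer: $-168$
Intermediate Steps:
$N{\left(j \right)} = -16 + 2 j^{2}$ ($N{\left(j \right)} = -16 + 2 \left(0^{2} + j\right)^{2} = -16 + 2 \left(0 + j\right)^{2} = -16 + 2 j^{2}$)
$N{\left(-2 - -3 \right)} L{\left(-1 \right)} = \left(-16 + 2 \left(-2 - -3\right)^{2}\right) 12 = \left(-16 + 2 \left(-2 + 3\right)^{2}\right) 12 = \left(-16 + 2 \cdot 1^{2}\right) 12 = \left(-16 + 2 \cdot 1\right) 12 = \left(-16 + 2\right) 12 = \left(-14\right) 12 = -168$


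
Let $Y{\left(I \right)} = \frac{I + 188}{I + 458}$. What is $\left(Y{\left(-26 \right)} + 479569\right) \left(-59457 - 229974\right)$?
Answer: $- \frac{1110417950205}{8} \approx -1.388 \cdot 10^{11}$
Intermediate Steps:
$Y{\left(I \right)} = \frac{188 + I}{458 + I}$
$\left(Y{\left(-26 \right)} + 479569\right) \left(-59457 - 229974\right) = \left(\frac{188 - 26}{458 - 26} + 479569\right) \left(-59457 - 229974\right) = \left(\frac{1}{432} \cdot 162 + 479569\right) \left(-289431\right) = \left(\frac{3}{8} + 479569\right) \left(-289431\right) = \frac{3836555}{8} \left(-289431\right) = - \frac{1110417950205}{8}$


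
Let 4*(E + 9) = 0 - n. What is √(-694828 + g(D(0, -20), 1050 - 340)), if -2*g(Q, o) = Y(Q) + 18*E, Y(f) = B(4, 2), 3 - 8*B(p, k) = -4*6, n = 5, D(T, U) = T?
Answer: I*√11115799/4 ≈ 833.51*I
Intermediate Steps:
B(p, k) = 27/8 (B(p, k) = 3/8 - (-1)*6/2 = 3/8 - ⅛*(-24) = 3/8 + 3 = 27/8)
Y(f) = 27/8
E = -41/4 (E = -9 + (0 - 1*5)/4 = -9 + (0 - 5)/4 = -9 + (¼)*(-5) = -9 - 5/4 = -41/4 ≈ -10.250)
g(Q, o) = 1449/16 (g(Q, o) = -(27/8 + 18*(-41/4))/2 = -(27/8 - 369/2)/2 = -½*(-1449/8) = 1449/16)
√(-694828 + g(D(0, -20), 1050 - 340)) = √(-694828 + 1449/16) = √(-11115799/16) = I*√11115799/4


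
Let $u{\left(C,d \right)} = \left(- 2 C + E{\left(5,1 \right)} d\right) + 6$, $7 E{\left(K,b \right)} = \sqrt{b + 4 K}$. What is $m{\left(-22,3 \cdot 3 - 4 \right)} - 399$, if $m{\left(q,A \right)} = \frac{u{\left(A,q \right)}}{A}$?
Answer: $- \frac{1999}{5} - \frac{22 \sqrt{21}}{35} \approx -402.68$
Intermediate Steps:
$E{\left(K,b \right)} = \frac{\sqrt{b + 4 K}}{7}$
$u{\left(C,d \right)} = 6 - 2 C + \frac{d \sqrt{21}}{7}$ ($u{\left(C,d \right)} = \left(- 2 C + \frac{\sqrt{1 + 4 \cdot 5}}{7} d\right) + 6 = \left(- 2 C + \frac{\sqrt{1 + 20}}{7} d\right) + 6 = \left(- 2 C + \frac{\sqrt{21}}{7} d\right) + 6 = \left(- 2 C + \frac{d \sqrt{21}}{7}\right) + 6 = 6 - 2 C + \frac{d \sqrt{21}}{7}$)
$m{\left(q,A \right)} = \frac{6 - 2 A + \frac{q \sqrt{21}}{7}}{A}$
$m{\left(-22,3 \cdot 3 - 4 \right)} - 399 = \frac{42 - 14 \left(3 \cdot 3 - 4\right) - 22 \sqrt{21}}{7 \left(3 \cdot 3 - 4\right)} - 399 = \frac{42 - 14 \left(9 - 4\right) - 22 \sqrt{21}}{7 \left(9 - 4\right)} - 399 = \frac{42 - 70 - 22 \sqrt{21}}{7 \cdot 5} - 399 = \frac{1}{7} \cdot \frac{1}{5} \left(42 - 70 - 22 \sqrt{21}\right) - 399 = \frac{1}{7} \cdot \frac{1}{5} \left(-28 - 22 \sqrt{21}\right) - 399 = \left(- \frac{4}{5} - \frac{22 \sqrt{21}}{35}\right) - 399 = - \frac{1999}{5} - \frac{22 \sqrt{21}}{35}$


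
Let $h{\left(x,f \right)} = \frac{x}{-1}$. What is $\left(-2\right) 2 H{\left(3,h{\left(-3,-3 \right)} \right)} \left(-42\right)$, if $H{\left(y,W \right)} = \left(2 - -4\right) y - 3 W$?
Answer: $1512$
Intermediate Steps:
$h{\left(x,f \right)} = - x$ ($h{\left(x,f \right)} = x \left(-1\right) = - x$)
$H{\left(y,W \right)} = - 3 W + 6 y$ ($H{\left(y,W \right)} = \left(2 + 4\right) y - 3 W = 6 y - 3 W = - 3 W + 6 y$)
$\left(-2\right) 2 H{\left(3,h{\left(-3,-3 \right)} \right)} \left(-42\right) = \left(-2\right) 2 \left(- 3 \left(\left(-1\right) \left(-3\right)\right) + 6 \cdot 3\right) \left(-42\right) = - 4 \left(\left(-3\right) 3 + 18\right) \left(-42\right) = - 4 \left(-9 + 18\right) \left(-42\right) = \left(-4\right) 9 \left(-42\right) = \left(-36\right) \left(-42\right) = 1512$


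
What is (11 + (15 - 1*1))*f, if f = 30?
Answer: 750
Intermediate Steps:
(11 + (15 - 1*1))*f = (11 + (15 - 1*1))*30 = (11 + (15 - 1))*30 = (11 + 14)*30 = 25*30 = 750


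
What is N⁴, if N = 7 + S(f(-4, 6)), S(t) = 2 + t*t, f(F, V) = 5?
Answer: 1336336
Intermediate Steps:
S(t) = 2 + t²
N = 34 (N = 7 + (2 + 5²) = 7 + (2 + 25) = 7 + 27 = 34)
N⁴ = 34⁴ = 1336336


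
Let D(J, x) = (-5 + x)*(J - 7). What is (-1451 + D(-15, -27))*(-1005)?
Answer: 750735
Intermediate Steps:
D(J, x) = (-7 + J)*(-5 + x) (D(J, x) = (-5 + x)*(-7 + J) = (-7 + J)*(-5 + x))
(-1451 + D(-15, -27))*(-1005) = (-1451 + (35 - 7*(-27) - 5*(-15) - 15*(-27)))*(-1005) = (-1451 + (35 + 189 + 75 + 405))*(-1005) = (-1451 + 704)*(-1005) = -747*(-1005) = 750735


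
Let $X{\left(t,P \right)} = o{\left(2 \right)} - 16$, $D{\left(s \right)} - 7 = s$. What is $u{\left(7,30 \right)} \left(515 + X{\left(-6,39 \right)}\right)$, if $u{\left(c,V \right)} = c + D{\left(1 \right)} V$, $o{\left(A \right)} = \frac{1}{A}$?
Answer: $\frac{246753}{2} \approx 1.2338 \cdot 10^{5}$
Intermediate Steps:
$D{\left(s \right)} = 7 + s$
$X{\left(t,P \right)} = - \frac{31}{2}$ ($X{\left(t,P \right)} = \frac{1}{2} - 16 = - \frac{31}{2}$)
$u{\left(c,V \right)} = c + 8 V$ ($u{\left(c,V \right)} = c + \left(7 + 1\right) V = c + 8 V$)
$u{\left(7,30 \right)} \left(515 + X{\left(-6,39 \right)}\right) = \left(7 + 8 \cdot 30\right) \left(515 - \frac{31}{2}\right) = \left(7 + 240\right) \frac{999}{2} = 247 \cdot \frac{999}{2} = \frac{246753}{2}$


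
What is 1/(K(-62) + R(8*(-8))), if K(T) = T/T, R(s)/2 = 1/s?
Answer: 32/31 ≈ 1.0323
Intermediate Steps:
R(s) = 2/s
K(T) = 1
1/(K(-62) + R(8*(-8))) = 1/(1 + 2/((8*(-8)))) = 1/(1 + 2/(-64)) = 1/(1 + 2*(-1/64)) = 1/(1 - 1/32) = 1/(31/32) = 32/31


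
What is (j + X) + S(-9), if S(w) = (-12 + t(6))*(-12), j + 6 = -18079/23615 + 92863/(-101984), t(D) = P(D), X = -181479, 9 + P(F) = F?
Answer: -436650325097281/2408352160 ≈ -1.8131e+5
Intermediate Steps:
P(F) = -9 + F
t(D) = -9 + D
j = -18486841441/2408352160 (j = -6 + (-18079/23615 + 92863/(-101984)) = -6 + (-18079*1/23615 + 92863*(-1/101984)) = -6 + (-18079/23615 - 92863/101984) = -6 - 4036728481/2408352160 = -18486841441/2408352160 ≈ -7.6761)
S(w) = 180 (S(w) = (-12 + (-9 + 6))*(-12) = (-12 - 3)*(-12) = -15*(-12) = 180)
(j + X) + S(-9) = (-18486841441/2408352160 - 181479) + 180 = -437083828486081/2408352160 + 180 = -436650325097281/2408352160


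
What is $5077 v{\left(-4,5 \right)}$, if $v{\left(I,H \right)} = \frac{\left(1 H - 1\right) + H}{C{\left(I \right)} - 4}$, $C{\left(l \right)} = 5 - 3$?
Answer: $- \frac{45693}{2} \approx -22847.0$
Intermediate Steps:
$C{\left(l \right)} = 2$ ($C{\left(l \right)} = 5 - 3 = 2$)
$v{\left(I,H \right)} = \frac{1}{2} - H$ ($v{\left(I,H \right)} = \frac{\left(1 H - 1\right) + H}{2 - 4} = \frac{\left(H - 1\right) + H}{-2} = \left(\left(-1 + H\right) + H\right) \left(- \frac{1}{2}\right) = \left(-1 + 2 H\right) \left(- \frac{1}{2}\right) = \frac{1}{2} - H$)
$5077 v{\left(-4,5 \right)} = 5077 \left(\frac{1}{2} - 5\right) = 5077 \left(- \frac{9}{2}\right) = - \frac{45693}{2}$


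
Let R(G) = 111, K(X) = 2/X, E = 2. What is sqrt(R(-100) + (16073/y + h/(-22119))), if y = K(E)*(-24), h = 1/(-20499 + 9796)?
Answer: I*sqrt(55667875897324966198)/315652876 ≈ 23.637*I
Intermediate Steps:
h = -1/10703 (h = 1/(-10703) = -1/10703 ≈ -9.3432e-5)
y = -24 (y = (2/2)*(-24) = (2*(1/2))*(-24) = 1*(-24) = -24)
sqrt(R(-100) + (16073/y + h/(-22119))) = sqrt(111 + (16073/(-24) - 1/10703/(-22119))) = sqrt(111 + (16073*(-1/24) - 1/10703*(-1/22119))) = sqrt(111 + (-16073/24 + 1/236739657)) = sqrt(111 - 422790722993/631305752) = sqrt(-352715784521/631305752) = I*sqrt(55667875897324966198)/315652876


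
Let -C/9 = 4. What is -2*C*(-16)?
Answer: -1152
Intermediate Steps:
C = -36 (C = -9*4 = -36)
-2*C*(-16) = -2*(-36)*(-16) = 72*(-16) = -1152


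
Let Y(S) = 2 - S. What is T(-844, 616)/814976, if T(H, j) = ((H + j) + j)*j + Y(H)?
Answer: 119927/407488 ≈ 0.29431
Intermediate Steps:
T(H, j) = 2 - H + j*(H + 2*j) (T(H, j) = ((H + j) + j)*j + (2 - H) = (H + 2*j)*j + (2 - H) = j*(H + 2*j) + (2 - H) = 2 - H + j*(H + 2*j))
T(-844, 616)/814976 = (2 - 1*(-844) + 2*616² - 844*616)/814976 = (2 + 844 + 2*379456 - 519904)*(1/814976) = (2 + 844 + 758912 - 519904)*(1/814976) = 239854*(1/814976) = 119927/407488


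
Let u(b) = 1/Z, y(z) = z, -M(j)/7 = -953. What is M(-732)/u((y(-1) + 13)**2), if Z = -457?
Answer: -3048647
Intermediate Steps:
M(j) = 6671 (M(j) = -7*(-953) = 6671)
u(b) = -1/457 (u(b) = 1/(-457) = -1/457)
M(-732)/u((y(-1) + 13)**2) = 6671/(-1/457) = 6671*(-457) = -3048647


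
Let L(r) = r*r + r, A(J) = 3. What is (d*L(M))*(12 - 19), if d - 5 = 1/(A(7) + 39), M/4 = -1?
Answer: -422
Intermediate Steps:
M = -4 (M = 4*(-1) = -4)
L(r) = r + r² (L(r) = r² + r = r + r²)
d = 211/42 (d = 5 + 1/(3 + 39) = 5 + 1/42 = 211/42 ≈ 5.0238)
(d*L(M))*(12 - 19) = (211*(-4*(1 - 4))/42)*(12 - 19) = (211*(-4*(-3))/42)*(-7) = ((211/42)*12)*(-7) = (422/7)*(-7) = -422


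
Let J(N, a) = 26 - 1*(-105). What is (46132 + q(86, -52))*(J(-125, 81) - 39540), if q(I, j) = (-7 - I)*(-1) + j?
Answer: -1819631757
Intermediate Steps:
J(N, a) = 131 (J(N, a) = 26 + 105 = 131)
q(I, j) = 7 + I + j (q(I, j) = (7 + I) + j = 7 + I + j)
(46132 + q(86, -52))*(J(-125, 81) - 39540) = (46132 + (7 + 86 - 52))*(131 - 39540) = (46132 + 41)*(-39409) = 46173*(-39409) = -1819631757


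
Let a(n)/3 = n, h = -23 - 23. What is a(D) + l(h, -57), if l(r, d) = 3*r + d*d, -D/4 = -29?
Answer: 3459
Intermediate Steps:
D = 116 (D = -4*(-29) = 116)
h = -46
a(n) = 3*n
l(r, d) = d² + 3*r (l(r, d) = 3*r + d² = d² + 3*r)
a(D) + l(h, -57) = 3*116 + ((-57)² + 3*(-46)) = 348 + (3249 - 138) = 348 + 3111 = 3459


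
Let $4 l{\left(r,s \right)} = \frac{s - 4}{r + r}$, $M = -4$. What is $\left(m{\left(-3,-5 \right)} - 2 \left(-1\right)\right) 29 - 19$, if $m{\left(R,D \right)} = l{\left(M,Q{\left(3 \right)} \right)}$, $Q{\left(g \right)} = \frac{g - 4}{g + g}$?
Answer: $\frac{8213}{192} \approx 42.776$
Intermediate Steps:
$Q{\left(g \right)} = \frac{-4 + g}{2 g}$
$l{\left(r,s \right)} = \frac{-4 + s}{8 r}$ ($l{\left(r,s \right)} = \frac{\left(s - 4\right) \frac{1}{r + r}}{4} = \frac{\left(-4 + s\right) \frac{1}{2 r}}{4} = \frac{\frac{1}{2} \frac{1}{r} \left(-4 + s\right)}{4} = \frac{-4 + s}{8 r}$)
$m{\left(R,D \right)} = \frac{25}{192}$ ($m{\left(R,D \right)} = \frac{-4 + \frac{-4 + 3}{2 \cdot 3}}{8 \left(-4\right)} = \frac{1}{8} \left(- \frac{1}{4}\right) \left(-4 + \frac{1}{2} \cdot \frac{1}{3} \left(-1\right)\right) = \frac{1}{8} \left(- \frac{1}{4}\right) \left(-4 - \frac{1}{6}\right) = \frac{1}{8} \left(- \frac{1}{4}\right) \left(- \frac{25}{6}\right) = \frac{25}{192}$)
$\left(m{\left(-3,-5 \right)} - 2 \left(-1\right)\right) 29 - 19 = \left(\frac{25}{192} - 2 \left(-1\right)\right) 29 - 19 = \left(\frac{25}{192} - -2\right) 29 - 19 = \left(\frac{25}{192} + 2\right) 29 - 19 = \frac{409}{192} \cdot 29 - 19 = \frac{11861}{192} - 19 = \frac{8213}{192}$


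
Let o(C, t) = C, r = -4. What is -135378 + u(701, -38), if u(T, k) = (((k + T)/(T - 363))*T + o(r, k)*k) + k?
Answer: -3481113/26 ≈ -1.3389e+5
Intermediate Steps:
u(T, k) = -3*k + T*(T + k)/(-363 + T) (u(T, k) = (((k + T)/(T - 363))*T - 4*k) + k = (((T + k)/(-363 + T))*T - 4*k) + k = (T*(T + k)/(-363 + T) - 4*k) + k = (-4*k + T*(T + k)/(-363 + T)) + k = -3*k + T*(T + k)/(-363 + T))
-135378 + u(701, -38) = -135378 + (701**2 + 1089*(-38) - 2*701*(-38))/(-363 + 701) = -135378 + (491401 - 41382 + 53276)/338 = -135378 + (1/338)*503295 = -135378 + 38715/26 = -3481113/26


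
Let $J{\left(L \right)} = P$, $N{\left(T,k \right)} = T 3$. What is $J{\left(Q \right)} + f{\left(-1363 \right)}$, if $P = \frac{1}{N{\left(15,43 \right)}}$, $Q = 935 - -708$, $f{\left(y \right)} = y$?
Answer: $- \frac{61334}{45} \approx -1363.0$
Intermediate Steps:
$N{\left(T,k \right)} = 3 T$
$Q = 1643$ ($Q = 935 + 708 = 1643$)
$P = \frac{1}{45}$ ($P = \frac{1}{3 \cdot 15} = \frac{1}{45} \approx 0.022222$)
$J{\left(L \right)} = \frac{1}{45}$
$J{\left(Q \right)} + f{\left(-1363 \right)} = \frac{1}{45} - 1363 = - \frac{61334}{45}$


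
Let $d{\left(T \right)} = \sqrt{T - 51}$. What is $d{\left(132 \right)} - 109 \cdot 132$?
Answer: $-14379$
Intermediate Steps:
$d{\left(T \right)} = \sqrt{-51 + T}$
$d{\left(132 \right)} - 109 \cdot 132 = \sqrt{-51 + 132} - 109 \cdot 132 = \sqrt{81} - 14388 = 9 - 14388 = -14379$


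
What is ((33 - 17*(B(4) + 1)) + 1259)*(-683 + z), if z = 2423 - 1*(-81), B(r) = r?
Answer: 2197947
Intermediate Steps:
z = 2504 (z = 2423 + 81 = 2504)
((33 - 17*(B(4) + 1)) + 1259)*(-683 + z) = ((33 - 17*(4 + 1)) + 1259)*(-683 + 2504) = ((33 - 17*5) + 1259)*1821 = ((33 - 85) + 1259)*1821 = (-52 + 1259)*1821 = 1207*1821 = 2197947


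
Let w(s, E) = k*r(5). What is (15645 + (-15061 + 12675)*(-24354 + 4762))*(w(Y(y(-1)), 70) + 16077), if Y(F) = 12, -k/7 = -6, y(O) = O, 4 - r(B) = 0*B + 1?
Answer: 757687229871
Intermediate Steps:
r(B) = 3 (r(B) = 4 - (0*B + 1) = 4 - (0 + 1) = 4 - 1*1 = 4 - 1 = 3)
k = 42 (k = -7*(-6) = 42)
w(s, E) = 126 (w(s, E) = 42*3 = 126)
(15645 + (-15061 + 12675)*(-24354 + 4762))*(w(Y(y(-1)), 70) + 16077) = (15645 + (-15061 + 12675)*(-24354 + 4762))*(126 + 16077) = (15645 - 2386*(-19592))*16203 = (15645 + 46746512)*16203 = 46762157*16203 = 757687229871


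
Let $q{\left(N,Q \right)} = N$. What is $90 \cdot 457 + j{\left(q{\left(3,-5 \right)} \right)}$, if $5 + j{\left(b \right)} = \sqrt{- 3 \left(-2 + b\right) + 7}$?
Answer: $41127$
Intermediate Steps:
$j{\left(b \right)} = -5 + \sqrt{13 - 3 b}$ ($j{\left(b \right)} = -5 + \sqrt{- 3 \left(-2 + b\right) + 7} = -5 + \sqrt{\left(6 - 3 b\right) + 7} = -5 + \sqrt{13 - 3 b}$)
$90 \cdot 457 + j{\left(q{\left(3,-5 \right)} \right)} = 90 \cdot 457 - \left(5 - \sqrt{13 - 9}\right) = 41130 - \left(5 - \sqrt{13 - 9}\right) = 41130 - \left(5 - \sqrt{4}\right) = 41130 + \left(-5 + 2\right) = 41130 - 3 = 41127$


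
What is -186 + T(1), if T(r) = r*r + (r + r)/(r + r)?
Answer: -184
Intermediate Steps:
T(r) = 1 + r² (T(r) = r² + (2*r)/((2*r)) = r² + (2*r)*(1/(2*r)) = r² + 1 = 1 + r²)
-186 + T(1) = -186 + (1 + 1²) = -186 + (1 + 1) = -186 + 2 = -184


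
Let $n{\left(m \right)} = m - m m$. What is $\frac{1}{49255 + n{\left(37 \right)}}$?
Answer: $\frac{1}{47923} \approx 2.0867 \cdot 10^{-5}$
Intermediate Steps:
$n{\left(m \right)} = m - m^{2}$
$\frac{1}{49255 + n{\left(37 \right)}} = \frac{1}{49255 + 37 \left(1 - 37\right)} = \frac{1}{49255 + 37 \left(-36\right)} = \frac{1}{49255 - 1332} = \frac{1}{47923}$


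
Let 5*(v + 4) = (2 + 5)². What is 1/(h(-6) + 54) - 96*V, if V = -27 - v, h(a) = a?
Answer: 755717/240 ≈ 3148.8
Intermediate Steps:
v = 29/5 (v = -4 + (2 + 5)²/5 = -4 + (⅕)*7² = -4 + (⅕)*49 = -4 + 49/5 = 29/5 ≈ 5.8000)
V = -164/5 (V = -27 - 1*29/5 = -27 - 29/5 = -164/5 ≈ -32.800)
1/(h(-6) + 54) - 96*V = 1/(-6 + 54) - 96*(-164/5) = 1/48 + 15744/5 = 755717/240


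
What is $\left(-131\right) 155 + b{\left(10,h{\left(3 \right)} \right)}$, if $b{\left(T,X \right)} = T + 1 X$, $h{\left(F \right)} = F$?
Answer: $-20292$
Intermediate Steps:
$b{\left(T,X \right)} = T + X$
$\left(-131\right) 155 + b{\left(10,h{\left(3 \right)} \right)} = \left(-131\right) 155 + \left(10 + 3\right) = -20305 + 13 = -20292$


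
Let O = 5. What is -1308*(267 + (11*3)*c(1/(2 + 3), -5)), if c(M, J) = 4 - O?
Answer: -306072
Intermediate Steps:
c(M, J) = -1 (c(M, J) = 4 - 1*5 = 4 - 5 = -1)
-1308*(267 + (11*3)*c(1/(2 + 3), -5)) = -1308*(267 + (11*3)*(-1)) = -1308*(267 + 33*(-1)) = -1308*(267 - 33) = -1308*234 = -306072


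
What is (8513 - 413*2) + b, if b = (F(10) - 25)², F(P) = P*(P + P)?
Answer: 38312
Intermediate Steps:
F(P) = 2*P² (F(P) = P*(2*P) = 2*P²)
b = 30625 (b = (2*10² - 25)² = (2*100 - 25)² = (200 - 25)² = 175² = 30625)
(8513 - 413*2) + b = (8513 - 413*2) + 30625 = (8513 - 826) + 30625 = 7687 + 30625 = 38312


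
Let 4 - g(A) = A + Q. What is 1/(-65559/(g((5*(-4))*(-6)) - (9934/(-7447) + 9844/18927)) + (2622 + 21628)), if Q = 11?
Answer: 17785857313/440547539522521 ≈ 4.0372e-5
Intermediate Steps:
g(A) = -7 - A (g(A) = 4 - (A + 11) = 4 - (11 + A) = 4 + (-11 - A) = -7 - A)
1/(-65559/(g((5*(-4))*(-6)) - (9934/(-7447) + 9844/18927)) + (2622 + 21628)) = 1/(-65559/((-7 - 5*(-4)*(-6)) - (9934/(-7447) + 9844/18927)) + (2622 + 21628)) = 1/(-65559/((-7 - (-20)*(-6)) - (9934*(-1/7447) + 9844*(1/18927))) + 24250) = 1/(-65559/((-7 - 1*120) - (-9934/7447 + 9844/18927)) + 24250) = 1/(-65559/((-7 - 120) - 1*(-114712550/140949369)) + 24250) = 1/(-65559/(-127 + 114712550/140949369) + 24250) = 1/(-65559/(-17785857313/140949369) + 24250) = 1/(-65559*(-140949369/17785857313) + 24250) = 1/(9240499682271/17785857313 + 24250) = 1/(440547539522521/17785857313) = 17785857313/440547539522521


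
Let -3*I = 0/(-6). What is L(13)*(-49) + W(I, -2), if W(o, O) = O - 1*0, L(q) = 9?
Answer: -443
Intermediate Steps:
I = 0 (I = -0/(-6) = -0*(-1)/6 = -⅓*0 = 0)
W(o, O) = O (W(o, O) = O + 0 = O)
L(13)*(-49) + W(I, -2) = 9*(-49) - 2 = -441 - 2 = -443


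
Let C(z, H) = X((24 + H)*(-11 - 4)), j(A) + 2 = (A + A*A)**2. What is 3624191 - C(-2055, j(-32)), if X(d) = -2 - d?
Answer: -11137097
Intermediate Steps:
j(A) = -2 + (A + A**2)**2 (j(A) = -2 + (A + A*A)**2 = -2 + (A + A**2)**2)
C(z, H) = 358 + 15*H (C(z, H) = -2 - (24 + H)*(-11 - 4) = -2 - (24 + H)*(-15) = -2 - (-360 - 15*H) = -2 + (360 + 15*H) = 358 + 15*H)
3624191 - C(-2055, j(-32)) = 3624191 - (358 + 15*(-2 + (-32)**2*(1 - 32)**2)) = 3624191 - (358 + 15*(-2 + 1024*(-31)**2)) = 3624191 - (358 + 15*(-2 + 1024*961)) = 3624191 - (358 + 15*(-2 + 984064)) = 3624191 - (358 + 15*984062) = 3624191 - (358 + 14760930) = 3624191 - 1*14761288 = 3624191 - 14761288 = -11137097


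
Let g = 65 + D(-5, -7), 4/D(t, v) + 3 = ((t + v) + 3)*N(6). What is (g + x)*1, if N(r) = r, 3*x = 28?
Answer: 1411/19 ≈ 74.263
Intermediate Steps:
x = 28/3 (x = (⅓)*28 = 28/3 ≈ 9.3333)
D(t, v) = 4/(15 + 6*t + 6*v) (D(t, v) = 4/(-3 + ((t + v) + 3)*6) = 4/(-3 + (3 + t + v)*6) = 4/(-3 + (18 + 6*t + 6*v)) = 4/(15 + 6*t + 6*v))
g = 3701/57 (g = 65 + 4/(3*(5 + 2*(-5) + 2*(-7))) = 65 + 4/(3*(5 - 10 - 14)) = 65 + (4/3)/(-19) = 65 + (4/3)*(-1/19) = 65 - 4/57 = 3701/57 ≈ 64.930)
(g + x)*1 = (3701/57 + 28/3)*1 = (1411/19)*1 = 1411/19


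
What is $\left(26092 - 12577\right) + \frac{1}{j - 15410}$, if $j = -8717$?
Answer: $\frac{326076404}{24127} \approx 13515.0$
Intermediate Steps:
$\left(26092 - 12577\right) + \frac{1}{j - 15410} = \left(26092 - 12577\right) + \frac{1}{-8717 - 15410} = 13515 + \frac{1}{-24127} = 13515 - \frac{1}{24127} = \frac{326076404}{24127}$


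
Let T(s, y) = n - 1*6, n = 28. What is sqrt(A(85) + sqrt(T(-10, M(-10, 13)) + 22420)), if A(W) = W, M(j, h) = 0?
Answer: sqrt(85 + 7*sqrt(458)) ≈ 15.323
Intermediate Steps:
T(s, y) = 22 (T(s, y) = 28 - 1*6 = 28 - 6 = 22)
sqrt(A(85) + sqrt(T(-10, M(-10, 13)) + 22420)) = sqrt(85 + sqrt(22 + 22420)) = sqrt(85 + sqrt(22442)) = sqrt(85 + 7*sqrt(458))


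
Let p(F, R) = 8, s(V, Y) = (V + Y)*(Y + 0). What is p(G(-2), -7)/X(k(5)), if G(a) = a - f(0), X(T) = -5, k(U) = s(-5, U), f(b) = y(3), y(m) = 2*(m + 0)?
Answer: -8/5 ≈ -1.6000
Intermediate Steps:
y(m) = 2*m
f(b) = 6 (f(b) = 2*3 = 6)
s(V, Y) = Y*(V + Y) (s(V, Y) = (V + Y)*Y = Y*(V + Y))
k(U) = U*(-5 + U)
G(a) = -6 + a (G(a) = a - 1*6 = a - 6 = -6 + a)
p(G(-2), -7)/X(k(5)) = 8/(-5) = 8*(-⅕) = -8/5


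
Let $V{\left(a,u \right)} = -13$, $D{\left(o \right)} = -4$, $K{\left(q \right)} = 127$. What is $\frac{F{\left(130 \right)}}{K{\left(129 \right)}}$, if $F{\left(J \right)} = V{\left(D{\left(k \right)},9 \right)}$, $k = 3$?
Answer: $- \frac{13}{127} \approx -0.10236$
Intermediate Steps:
$F{\left(J \right)} = -13$
$\frac{F{\left(130 \right)}}{K{\left(129 \right)}} = - \frac{13}{127}$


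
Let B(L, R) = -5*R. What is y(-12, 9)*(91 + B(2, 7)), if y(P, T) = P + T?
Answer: -168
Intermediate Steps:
y(-12, 9)*(91 + B(2, 7)) = (-12 + 9)*(91 - 5*7) = -3*(91 - 35) = -3*56 = -168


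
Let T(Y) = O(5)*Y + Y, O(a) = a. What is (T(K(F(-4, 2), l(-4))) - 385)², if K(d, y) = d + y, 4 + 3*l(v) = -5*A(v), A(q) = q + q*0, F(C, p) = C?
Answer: 142129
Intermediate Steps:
A(q) = q (A(q) = q + 0 = q)
l(v) = -4/3 - 5*v/3 (l(v) = -4/3 + (-5*v)/3 = -4/3 - 5*v/3)
T(Y) = 6*Y (T(Y) = 5*Y + Y = 6*Y)
(T(K(F(-4, 2), l(-4))) - 385)² = (6*(-4 + (-4/3 - 5/3*(-4))) - 385)² = (6*(-4 + (-4/3 + 20/3)) - 385)² = (6*(-4 + 16/3) - 385)² = (6*(4/3) - 385)² = (8 - 385)² = (-377)² = 142129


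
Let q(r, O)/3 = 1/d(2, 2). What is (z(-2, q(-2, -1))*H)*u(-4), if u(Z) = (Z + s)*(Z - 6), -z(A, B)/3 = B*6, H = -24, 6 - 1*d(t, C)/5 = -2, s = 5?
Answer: -324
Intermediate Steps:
d(t, C) = 40 (d(t, C) = 30 - 5*(-2) = 30 + 10 = 40)
q(r, O) = 3/40
z(A, B) = -18*B (z(A, B) = -3*B*6 = -18*B)
u(Z) = (-6 + Z)*(5 + Z) (u(Z) = (Z + 5)*(Z - 6) = (5 + Z)*(-6 + Z) = (-6 + Z)*(5 + Z))
(z(-2, q(-2, -1))*H)*u(-4) = (-18*3/40*(-24))*(-30 + (-4)**2 - 1*(-4)) = (-27/20*(-24))*(-30 + 16 + 4) = (162/5)*(-10) = -324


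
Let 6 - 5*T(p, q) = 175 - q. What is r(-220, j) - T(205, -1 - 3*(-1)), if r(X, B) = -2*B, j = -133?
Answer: 1497/5 ≈ 299.40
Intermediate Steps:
T(p, q) = -169/5 + q/5 (T(p, q) = 6/5 - (175 - q)/5 = 6/5 + (-35 + q/5) = -169/5 + q/5)
r(-220, j) - T(205, -1 - 3*(-1)) = -2*(-133) - (-169/5 + (-1 - 3*(-1))/5) = 266 - (-169/5 + (-1 + 3)/5) = 266 - (-169/5 + (1/5)*2) = 266 - (-169/5 + 2/5) = 266 - 1*(-167/5) = 266 + 167/5 = 1497/5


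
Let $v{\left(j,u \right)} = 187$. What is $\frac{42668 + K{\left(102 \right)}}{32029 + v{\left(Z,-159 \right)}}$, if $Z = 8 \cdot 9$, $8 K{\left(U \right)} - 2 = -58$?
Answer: $\frac{42661}{32216} \approx 1.3242$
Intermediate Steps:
$K{\left(U \right)} = -7$ ($K{\left(U \right)} = \frac{1}{4} + \frac{1}{8} \left(-58\right) = \frac{1}{4} - \frac{29}{4} = -7$)
$Z = 72$
$\frac{42668 + K{\left(102 \right)}}{32029 + v{\left(Z,-159 \right)}} = \frac{42668 - 7}{32029 + 187} = \frac{42661}{32216}$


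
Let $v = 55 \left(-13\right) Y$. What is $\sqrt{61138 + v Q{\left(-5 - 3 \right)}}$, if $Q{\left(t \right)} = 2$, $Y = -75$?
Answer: $2 \sqrt{42097} \approx 410.35$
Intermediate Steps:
$v = 53625$ ($v = 55 \left(-13\right) \left(-75\right) = \left(-715\right) \left(-75\right) = 53625$)
$\sqrt{61138 + v Q{\left(-5 - 3 \right)}} = \sqrt{61138 + 53625 \cdot 2} = \sqrt{61138 + 107250} = \sqrt{168388} = 2 \sqrt{42097}$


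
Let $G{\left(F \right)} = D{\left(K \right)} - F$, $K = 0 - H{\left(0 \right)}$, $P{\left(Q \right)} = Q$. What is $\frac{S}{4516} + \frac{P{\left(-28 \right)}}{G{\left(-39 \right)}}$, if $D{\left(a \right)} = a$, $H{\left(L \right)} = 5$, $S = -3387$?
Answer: $- \frac{107}{68} \approx -1.5735$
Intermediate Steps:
$K = -5$ ($K = 0 - 5 = -5$)
$G{\left(F \right)} = -5 - F$
$\frac{S}{4516} + \frac{P{\left(-28 \right)}}{G{\left(-39 \right)}} = - \frac{3387}{4516} - \frac{28}{-5 - -39} = \left(-3387\right) \frac{1}{4516} - \frac{28}{-5 + 39} = - \frac{3}{4} - \frac{28}{34} = - \frac{3}{4} - \frac{14}{17} = - \frac{107}{68}$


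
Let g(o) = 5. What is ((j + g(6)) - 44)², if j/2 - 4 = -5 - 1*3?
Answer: 2209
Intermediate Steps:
j = -8 (j = 8 + 2*(-5 - 1*3) = 8 + 2*(-5 - 3) = 8 + 2*(-8) = 8 - 16 = -8)
((j + g(6)) - 44)² = ((-8 + 5) - 44)² = (-3 - 44)² = (-47)² = 2209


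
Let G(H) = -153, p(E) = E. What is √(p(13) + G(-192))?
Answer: 2*I*√35 ≈ 11.832*I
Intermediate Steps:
√(p(13) + G(-192)) = √(13 - 153) = √(-140) = 2*I*√35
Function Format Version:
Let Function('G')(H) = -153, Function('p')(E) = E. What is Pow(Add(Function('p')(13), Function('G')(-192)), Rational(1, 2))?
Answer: Mul(2, I, Pow(35, Rational(1, 2))) ≈ Mul(11.832, I)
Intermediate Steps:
Pow(Add(Function('p')(13), Function('G')(-192)), Rational(1, 2)) = Pow(Add(13, -153), Rational(1, 2)) = Pow(-140, Rational(1, 2)) = Mul(2, I, Pow(35, Rational(1, 2)))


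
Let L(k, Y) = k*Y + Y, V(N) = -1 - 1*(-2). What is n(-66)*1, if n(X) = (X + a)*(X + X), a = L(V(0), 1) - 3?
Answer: 8844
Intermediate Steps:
V(N) = 1 (V(N) = -1 + 2 = 1)
L(k, Y) = Y + Y*k (L(k, Y) = Y*k + Y = Y + Y*k)
a = -1 (a = 1*(1 + 1) - 3 = 1*2 - 3 = 2 - 3 = -1)
n(X) = 2*X*(-1 + X) (n(X) = (X - 1)*(X + X) = (-1 + X)*(2*X) = 2*X*(-1 + X))
n(-66)*1 = (2*(-66)*(-1 - 66))*1 = (2*(-66)*(-67))*1 = 8844*1 = 8844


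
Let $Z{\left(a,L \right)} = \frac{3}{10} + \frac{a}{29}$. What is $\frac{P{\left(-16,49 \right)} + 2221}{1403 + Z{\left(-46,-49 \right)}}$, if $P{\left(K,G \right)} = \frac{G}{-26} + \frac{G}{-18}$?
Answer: $\frac{75202220}{47560149} \approx 1.5812$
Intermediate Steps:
$Z{\left(a,L \right)} = \frac{3}{10} + \frac{a}{29}$ ($Z{\left(a,L \right)} = 3 \cdot \frac{1}{10} + a \frac{1}{29} = \frac{3}{10} + \frac{a}{29}$)
$P{\left(K,G \right)} = - \frac{11 G}{117}$ ($P{\left(K,G \right)} = G \left(- \frac{1}{26}\right) + G \left(- \frac{1}{18}\right) = - \frac{G}{26} - \frac{G}{18} = - \frac{11 G}{117}$)
$\frac{P{\left(-16,49 \right)} + 2221}{1403 + Z{\left(-46,-49 \right)}} = \frac{\left(- \frac{11}{117}\right) 49 + 2221}{1403 + \left(\frac{3}{10} + \frac{1}{29} \left(-46\right)\right)} = \frac{- \frac{539}{117} + 2221}{1403 + \left(\frac{3}{10} - \frac{46}{29}\right)} = \frac{259318}{117 \left(1403 - \frac{373}{290}\right)} = \frac{259318}{117 \cdot \frac{406497}{290}} = \frac{259318}{117} \cdot \frac{290}{406497} = \frac{75202220}{47560149}$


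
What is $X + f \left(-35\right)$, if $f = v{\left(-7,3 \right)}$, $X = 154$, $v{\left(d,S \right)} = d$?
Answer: $399$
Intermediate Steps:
$f = -7$
$X + f \left(-35\right) = 154 - -245 = 154 + 245 = 399$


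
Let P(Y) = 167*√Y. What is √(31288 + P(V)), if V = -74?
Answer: √(31288 + 167*I*√74) ≈ 176.93 + 4.0598*I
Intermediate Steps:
√(31288 + P(V)) = √(31288 + 167*√(-74)) = √(31288 + 167*(I*√74)) = √(31288 + 167*I*√74)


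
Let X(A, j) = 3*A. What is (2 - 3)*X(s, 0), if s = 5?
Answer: -15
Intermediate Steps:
(2 - 3)*X(s, 0) = (2 - 3)*(3*5) = -1*15 = -15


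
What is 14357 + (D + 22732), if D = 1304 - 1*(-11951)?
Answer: 50344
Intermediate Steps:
D = 13255 (D = 1304 + 11951 = 13255)
14357 + (D + 22732) = 14357 + (13255 + 22732) = 14357 + 35987 = 50344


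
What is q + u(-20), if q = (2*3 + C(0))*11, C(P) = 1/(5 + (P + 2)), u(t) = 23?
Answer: 634/7 ≈ 90.571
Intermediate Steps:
C(P) = 1/(7 + P) (C(P) = 1/(5 + (2 + P)) = 1/(7 + P))
q = 473/7 (q = (2*3 + 1/(7 + 0))*11 = (6 + 1/7)*11 = (43/7)*11 = 473/7 ≈ 67.571)
q + u(-20) = 473/7 + 23 = 634/7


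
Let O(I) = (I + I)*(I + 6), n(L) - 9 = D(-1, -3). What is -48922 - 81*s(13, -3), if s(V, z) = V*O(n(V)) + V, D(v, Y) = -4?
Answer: -165805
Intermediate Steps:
n(L) = 5 (n(L) = 9 - 4 = 5)
O(I) = 2*I*(6 + I) (O(I) = (2*I)*(6 + I) = 2*I*(6 + I))
s(V, z) = 111*V (s(V, z) = V*(2*5*(6 + 5)) + V = V*(2*5*11) + V = V*110 + V = 110*V + V = 111*V)
-48922 - 81*s(13, -3) = -48922 - 8991*13 = -48922 - 81*1443 = -48922 - 116883 = -165805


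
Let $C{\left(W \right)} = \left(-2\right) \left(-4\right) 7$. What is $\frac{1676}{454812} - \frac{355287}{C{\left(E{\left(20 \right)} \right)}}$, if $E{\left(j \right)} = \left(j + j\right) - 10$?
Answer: $- \frac{40397174297}{6367368} \approx -6344.4$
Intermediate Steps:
$E{\left(j \right)} = -10 + 2 j$ ($E{\left(j \right)} = 2 j - 10 = -10 + 2 j$)
$C{\left(W \right)} = 56$ ($C{\left(W \right)} = 8 \cdot 7 = 56$)
$\frac{1676}{454812} - \frac{355287}{C{\left(E{\left(20 \right)} \right)}} = \frac{1676}{454812} - \frac{355287}{56} = 1676 \cdot \frac{1}{454812} - \frac{355287}{56} = \frac{419}{113703} - \frac{355287}{56} = - \frac{40397174297}{6367368}$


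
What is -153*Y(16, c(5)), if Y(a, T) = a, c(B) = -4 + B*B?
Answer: -2448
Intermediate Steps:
c(B) = -4 + B²
-153*Y(16, c(5)) = -153*16 = -2448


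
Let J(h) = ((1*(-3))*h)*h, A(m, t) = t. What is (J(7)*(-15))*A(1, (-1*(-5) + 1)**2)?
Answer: 79380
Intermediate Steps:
J(h) = -3*h**2 (J(h) = (-3*h)*h = -3*h**2)
(J(7)*(-15))*A(1, (-1*(-5) + 1)**2) = (-3*7**2*(-15))*(-1*(-5) + 1)**2 = (-3*49*(-15))*(5 + 1)**2 = -147*(-15)*6**2 = 2205*36 = 79380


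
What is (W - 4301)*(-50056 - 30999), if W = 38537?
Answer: -2774998980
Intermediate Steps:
(W - 4301)*(-50056 - 30999) = (38537 - 4301)*(-50056 - 30999) = 34236*(-81055) = -2774998980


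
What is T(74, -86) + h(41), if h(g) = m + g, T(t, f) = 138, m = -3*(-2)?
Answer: 185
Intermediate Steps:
m = 6
h(g) = 6 + g
T(74, -86) + h(41) = 138 + (6 + 41) = 138 + 47 = 185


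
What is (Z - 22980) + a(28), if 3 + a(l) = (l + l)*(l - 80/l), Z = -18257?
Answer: -39832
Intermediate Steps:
a(l) = -3 + 2*l*(l - 80/l) (a(l) = -3 + (l + l)*(l - 80/l) = -3 + (2*l)*(l - 80/l) = -3 + 2*l*(l - 80/l))
(Z - 22980) + a(28) = (-18257 - 22980) + (-163 + 2*28**2) = -41237 + (-163 + 2*784) = -41237 + (-163 + 1568) = -41237 + 1405 = -39832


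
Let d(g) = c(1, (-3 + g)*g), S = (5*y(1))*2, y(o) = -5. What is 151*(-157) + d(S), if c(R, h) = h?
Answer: -21057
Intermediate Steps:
S = -50 (S = (5*(-5))*2 = -25*2 = -50)
d(g) = g*(-3 + g) (d(g) = (-3 + g)*g = g*(-3 + g))
151*(-157) + d(S) = 151*(-157) - 50*(-3 - 50) = -23707 - 50*(-53) = -23707 + 2650 = -21057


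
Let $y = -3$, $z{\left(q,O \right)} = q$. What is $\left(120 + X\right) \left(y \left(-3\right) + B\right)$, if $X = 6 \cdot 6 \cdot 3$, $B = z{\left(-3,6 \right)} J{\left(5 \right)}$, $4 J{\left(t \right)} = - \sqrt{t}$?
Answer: $2052 + 171 \sqrt{5} \approx 2434.4$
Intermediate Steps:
$J{\left(t \right)} = - \frac{\sqrt{t}}{4}$ ($J{\left(t \right)} = \frac{\left(-1\right) \sqrt{t}}{4} = - \frac{\sqrt{t}}{4}$)
$B = \frac{3 \sqrt{5}}{4}$ ($B = - 3 \left(- \frac{\sqrt{5}}{4}\right) = \frac{3 \sqrt{5}}{4} \approx 1.6771$)
$X = 108$ ($X = 36 \cdot 3 = 108$)
$\left(120 + X\right) \left(y \left(-3\right) + B\right) = \left(120 + 108\right) \left(\left(-3\right) \left(-3\right) + \frac{3 \sqrt{5}}{4}\right) = 228 \left(9 + \frac{3 \sqrt{5}}{4}\right) = 2052 + 171 \sqrt{5}$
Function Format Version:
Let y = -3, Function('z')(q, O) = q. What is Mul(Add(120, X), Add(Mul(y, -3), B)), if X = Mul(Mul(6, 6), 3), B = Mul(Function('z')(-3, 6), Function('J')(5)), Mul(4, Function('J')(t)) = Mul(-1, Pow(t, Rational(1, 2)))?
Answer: Add(2052, Mul(171, Pow(5, Rational(1, 2)))) ≈ 2434.4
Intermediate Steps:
Function('J')(t) = Mul(Rational(-1, 4), Pow(t, Rational(1, 2))) (Function('J')(t) = Mul(Rational(1, 4), Mul(-1, Pow(t, Rational(1, 2)))) = Mul(Rational(-1, 4), Pow(t, Rational(1, 2))))
B = Mul(Rational(3, 4), Pow(5, Rational(1, 2))) (B = Mul(-3, Mul(Rational(-1, 4), Pow(5, Rational(1, 2)))) = Mul(Rational(3, 4), Pow(5, Rational(1, 2))) ≈ 1.6771)
X = 108 (X = Mul(36, 3) = 108)
Mul(Add(120, X), Add(Mul(y, -3), B)) = Mul(Add(120, 108), Add(Mul(-3, -3), Mul(Rational(3, 4), Pow(5, Rational(1, 2))))) = Mul(228, Add(9, Mul(Rational(3, 4), Pow(5, Rational(1, 2))))) = Add(2052, Mul(171, Pow(5, Rational(1, 2))))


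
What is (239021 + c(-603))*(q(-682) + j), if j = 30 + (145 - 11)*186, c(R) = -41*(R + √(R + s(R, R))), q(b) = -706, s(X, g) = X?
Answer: 6395264512 - 2982504*I*√134 ≈ 6.3953e+9 - 3.4525e+7*I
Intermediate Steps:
c(R) = -41*R - 41*√2*√R (c(R) = -41*(R + √(R + R)) = -41*(R + √(2*R)) = -41*(R + √2*√R) = -41*R - 41*√2*√R)
j = 24954 (j = 30 + 134*186 = 30 + 24924 = 24954)
(239021 + c(-603))*(q(-682) + j) = (239021 + (-41*(-603) - 41*√2*√(-603)))*(-706 + 24954) = (239021 + (24723 - 41*√2*3*I*√67))*24248 = (239021 + (24723 - 123*I*√134))*24248 = (263744 - 123*I*√134)*24248 = 6395264512 - 2982504*I*√134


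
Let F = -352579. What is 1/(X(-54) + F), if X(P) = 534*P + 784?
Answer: -1/380631 ≈ -2.6272e-6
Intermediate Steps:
X(P) = 784 + 534*P
1/(X(-54) + F) = 1/((784 + 534*(-54)) - 352579) = 1/((784 - 28836) - 352579) = 1/(-28052 - 352579) = 1/(-380631) = -1/380631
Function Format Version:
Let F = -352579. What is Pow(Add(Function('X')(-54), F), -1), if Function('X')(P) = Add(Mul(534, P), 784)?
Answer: Rational(-1, 380631) ≈ -2.6272e-6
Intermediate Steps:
Function('X')(P) = Add(784, Mul(534, P))
Pow(Add(Function('X')(-54), F), -1) = Pow(Add(Add(784, Mul(534, -54)), -352579), -1) = Pow(Add(Add(784, -28836), -352579), -1) = Pow(Add(-28052, -352579), -1) = Pow(-380631, -1) = Rational(-1, 380631)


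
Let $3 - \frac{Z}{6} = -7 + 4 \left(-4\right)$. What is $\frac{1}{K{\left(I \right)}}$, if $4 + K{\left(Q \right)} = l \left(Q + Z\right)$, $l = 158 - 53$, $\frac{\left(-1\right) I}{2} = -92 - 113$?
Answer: $\frac{1}{59426} \approx 1.6828 \cdot 10^{-5}$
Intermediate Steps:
$I = 410$ ($I = - 2 \left(-92 - 113\right) = \left(-2\right) \left(-205\right) = 410$)
$l = 105$ ($l = 158 - 53 = 105$)
$Z = 156$ ($Z = 18 - 6 \left(-7 + 4 \left(-4\right)\right) = 18 - 6 \left(-7 - 16\right) = 18 - -138 = 18 + 138 = 156$)
$K{\left(Q \right)} = 16376 + 105 Q$ ($K{\left(Q \right)} = -4 + 105 \left(Q + 156\right) = -4 + 105 \left(156 + Q\right) = -4 + \left(16380 + 105 Q\right) = 16376 + 105 Q$)
$\frac{1}{K{\left(I \right)}} = \frac{1}{16376 + 105 \cdot 410} = \frac{1}{16376 + 43050} = \frac{1}{59426}$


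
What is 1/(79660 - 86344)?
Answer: -1/6684 ≈ -0.00014961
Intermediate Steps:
1/(79660 - 86344) = 1/(-6684) = -1/6684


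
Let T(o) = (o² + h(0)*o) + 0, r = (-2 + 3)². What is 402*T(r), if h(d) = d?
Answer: 402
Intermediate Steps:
r = 1 (r = 1² = 1)
T(o) = o² (T(o) = (o² + 0*o) + 0 = (o² + 0) + 0 = o² + 0 = o²)
402*T(r) = 402*1² = 402*1 = 402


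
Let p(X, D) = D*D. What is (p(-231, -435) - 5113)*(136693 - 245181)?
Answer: -19973942656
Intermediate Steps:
p(X, D) = D**2
(p(-231, -435) - 5113)*(136693 - 245181) = ((-435)**2 - 5113)*(136693 - 245181) = (189225 - 5113)*(-108488) = 184112*(-108488) = -19973942656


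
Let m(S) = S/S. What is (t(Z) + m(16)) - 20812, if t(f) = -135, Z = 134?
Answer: -20946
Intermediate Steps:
m(S) = 1
(t(Z) + m(16)) - 20812 = (-135 + 1) - 20812 = -134 - 20812 = -20946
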